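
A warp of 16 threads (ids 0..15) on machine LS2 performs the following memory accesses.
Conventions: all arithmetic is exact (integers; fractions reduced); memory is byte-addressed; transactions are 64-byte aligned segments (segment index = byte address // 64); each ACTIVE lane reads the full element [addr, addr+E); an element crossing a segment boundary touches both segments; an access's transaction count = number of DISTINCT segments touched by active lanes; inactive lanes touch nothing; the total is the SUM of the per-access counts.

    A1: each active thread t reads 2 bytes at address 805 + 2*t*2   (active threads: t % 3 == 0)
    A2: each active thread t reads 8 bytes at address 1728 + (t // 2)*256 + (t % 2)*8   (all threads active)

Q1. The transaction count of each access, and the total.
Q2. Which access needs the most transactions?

A1: 2 transactions
A2: 8 transactions

Answer: 2,8; total 10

Answer: A2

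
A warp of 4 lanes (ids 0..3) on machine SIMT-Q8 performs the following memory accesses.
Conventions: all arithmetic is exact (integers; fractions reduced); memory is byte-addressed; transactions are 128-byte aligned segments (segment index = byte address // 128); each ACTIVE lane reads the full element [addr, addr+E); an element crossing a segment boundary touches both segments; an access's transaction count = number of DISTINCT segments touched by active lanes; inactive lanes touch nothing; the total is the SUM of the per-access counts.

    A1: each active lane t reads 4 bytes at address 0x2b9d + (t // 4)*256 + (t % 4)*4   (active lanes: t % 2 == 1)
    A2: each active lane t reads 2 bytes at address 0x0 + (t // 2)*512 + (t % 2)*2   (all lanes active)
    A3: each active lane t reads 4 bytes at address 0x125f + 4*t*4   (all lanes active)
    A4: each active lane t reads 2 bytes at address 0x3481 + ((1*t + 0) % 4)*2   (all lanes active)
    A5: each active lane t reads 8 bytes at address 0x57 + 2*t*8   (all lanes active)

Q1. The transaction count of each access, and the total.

A1: 1 transaction
A2: 2 transactions
A3: 2 transactions
A4: 1 transaction
A5: 2 transactions

Answer: 1,2,2,1,2; total 8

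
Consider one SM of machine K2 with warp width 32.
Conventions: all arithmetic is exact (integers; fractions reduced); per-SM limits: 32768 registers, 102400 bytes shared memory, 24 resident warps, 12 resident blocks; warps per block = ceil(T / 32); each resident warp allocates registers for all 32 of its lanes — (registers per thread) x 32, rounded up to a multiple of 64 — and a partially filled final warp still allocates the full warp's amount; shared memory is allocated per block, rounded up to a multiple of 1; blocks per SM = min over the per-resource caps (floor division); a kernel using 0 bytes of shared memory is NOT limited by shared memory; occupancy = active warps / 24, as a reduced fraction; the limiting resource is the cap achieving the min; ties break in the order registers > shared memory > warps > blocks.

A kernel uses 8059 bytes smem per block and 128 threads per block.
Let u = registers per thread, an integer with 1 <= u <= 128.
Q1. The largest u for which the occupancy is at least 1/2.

Answer: u = 84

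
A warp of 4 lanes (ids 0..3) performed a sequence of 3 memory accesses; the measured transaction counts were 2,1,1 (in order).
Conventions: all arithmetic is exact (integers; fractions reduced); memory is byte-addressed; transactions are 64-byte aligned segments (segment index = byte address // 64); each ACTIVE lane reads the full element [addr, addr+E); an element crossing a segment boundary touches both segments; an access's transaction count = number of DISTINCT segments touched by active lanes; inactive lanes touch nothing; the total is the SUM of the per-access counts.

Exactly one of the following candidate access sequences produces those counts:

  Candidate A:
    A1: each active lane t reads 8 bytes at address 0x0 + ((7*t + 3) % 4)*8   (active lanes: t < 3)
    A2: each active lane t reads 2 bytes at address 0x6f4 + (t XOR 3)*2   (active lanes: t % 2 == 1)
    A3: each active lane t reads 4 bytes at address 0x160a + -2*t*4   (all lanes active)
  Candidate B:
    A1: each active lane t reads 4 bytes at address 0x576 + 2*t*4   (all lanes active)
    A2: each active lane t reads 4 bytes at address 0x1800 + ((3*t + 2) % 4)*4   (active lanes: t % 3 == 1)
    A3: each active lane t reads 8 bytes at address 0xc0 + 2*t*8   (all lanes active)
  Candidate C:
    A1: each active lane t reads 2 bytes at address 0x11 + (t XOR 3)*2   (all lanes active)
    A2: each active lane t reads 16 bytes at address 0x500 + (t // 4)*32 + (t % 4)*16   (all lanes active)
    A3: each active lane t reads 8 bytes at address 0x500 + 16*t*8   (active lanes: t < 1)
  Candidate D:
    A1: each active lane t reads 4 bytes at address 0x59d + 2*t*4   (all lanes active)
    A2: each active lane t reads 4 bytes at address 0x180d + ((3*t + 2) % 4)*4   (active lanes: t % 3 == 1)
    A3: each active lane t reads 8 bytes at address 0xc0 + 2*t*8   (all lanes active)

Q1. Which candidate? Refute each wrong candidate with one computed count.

A: A1 gives 1 transaction, not 2
C: A1 gives 1 transaction, not 2
D: A1 gives 1 transaction, not 2
B: all counts match (2,1,1)

Answer: B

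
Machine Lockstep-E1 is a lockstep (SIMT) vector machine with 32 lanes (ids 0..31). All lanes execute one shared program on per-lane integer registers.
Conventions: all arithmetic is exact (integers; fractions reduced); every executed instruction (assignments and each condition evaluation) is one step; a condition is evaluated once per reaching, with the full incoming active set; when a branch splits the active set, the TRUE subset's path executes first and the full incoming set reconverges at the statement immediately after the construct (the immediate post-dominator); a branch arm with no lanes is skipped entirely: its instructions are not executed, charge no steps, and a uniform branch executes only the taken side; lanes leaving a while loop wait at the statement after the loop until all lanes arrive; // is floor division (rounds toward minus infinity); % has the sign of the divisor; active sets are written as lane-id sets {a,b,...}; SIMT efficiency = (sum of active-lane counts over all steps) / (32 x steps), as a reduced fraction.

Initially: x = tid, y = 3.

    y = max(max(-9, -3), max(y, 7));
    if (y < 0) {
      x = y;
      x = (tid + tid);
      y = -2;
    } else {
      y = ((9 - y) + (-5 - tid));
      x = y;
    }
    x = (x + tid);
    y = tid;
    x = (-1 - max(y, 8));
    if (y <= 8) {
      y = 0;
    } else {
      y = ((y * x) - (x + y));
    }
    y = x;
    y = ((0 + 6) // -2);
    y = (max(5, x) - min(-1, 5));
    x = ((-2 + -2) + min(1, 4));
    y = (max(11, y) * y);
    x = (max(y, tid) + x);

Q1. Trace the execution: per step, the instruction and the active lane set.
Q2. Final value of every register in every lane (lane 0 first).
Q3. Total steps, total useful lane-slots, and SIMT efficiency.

step 0: y <- max(max(-9, -3), max(y, 7)) {0,1,2,3,4,5,6,7,8,9,10,11,12,13,14,15,16,17,18,19,20,21,22,23,24,25,26,27,28,29,30,31}
step 1: eval (y < 0)                 {0,1,2,3,4,5,6,7,8,9,10,11,12,13,14,15,16,17,18,19,20,21,22,23,24,25,26,27,28,29,30,31}
step 2: y <- ((9 - y) + (-5 - tid))  {0,1,2,3,4,5,6,7,8,9,10,11,12,13,14,15,16,17,18,19,20,21,22,23,24,25,26,27,28,29,30,31}
step 3: x <- y                       {0,1,2,3,4,5,6,7,8,9,10,11,12,13,14,15,16,17,18,19,20,21,22,23,24,25,26,27,28,29,30,31}
step 4: x <- (x + tid)               {0,1,2,3,4,5,6,7,8,9,10,11,12,13,14,15,16,17,18,19,20,21,22,23,24,25,26,27,28,29,30,31}
step 5: y <- tid                     {0,1,2,3,4,5,6,7,8,9,10,11,12,13,14,15,16,17,18,19,20,21,22,23,24,25,26,27,28,29,30,31}
step 6: x <- (-1 - max(y, 8))        {0,1,2,3,4,5,6,7,8,9,10,11,12,13,14,15,16,17,18,19,20,21,22,23,24,25,26,27,28,29,30,31}
step 7: eval (y <= 8)                {0,1,2,3,4,5,6,7,8,9,10,11,12,13,14,15,16,17,18,19,20,21,22,23,24,25,26,27,28,29,30,31}
step 8: y <- 0                       {0,1,2,3,4,5,6,7,8}
step 9: y <- ((y * x) - (x + y))     {9,10,11,12,13,14,15,16,17,18,19,20,21,22,23,24,25,26,27,28,29,30,31}
step 10: y <- x                       {0,1,2,3,4,5,6,7,8,9,10,11,12,13,14,15,16,17,18,19,20,21,22,23,24,25,26,27,28,29,30,31}
step 11: y <- ((0 + 6) // -2)         {0,1,2,3,4,5,6,7,8,9,10,11,12,13,14,15,16,17,18,19,20,21,22,23,24,25,26,27,28,29,30,31}
step 12: y <- (max(5, x) - min(-1, 5)) {0,1,2,3,4,5,6,7,8,9,10,11,12,13,14,15,16,17,18,19,20,21,22,23,24,25,26,27,28,29,30,31}
step 13: x <- ((-2 + -2) + min(1, 4)) {0,1,2,3,4,5,6,7,8,9,10,11,12,13,14,15,16,17,18,19,20,21,22,23,24,25,26,27,28,29,30,31}
step 14: y <- (max(11, y) * y)        {0,1,2,3,4,5,6,7,8,9,10,11,12,13,14,15,16,17,18,19,20,21,22,23,24,25,26,27,28,29,30,31}
step 15: x <- (max(y, tid) + x)       {0,1,2,3,4,5,6,7,8,9,10,11,12,13,14,15,16,17,18,19,20,21,22,23,24,25,26,27,28,29,30,31}

Answer: 16 steps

x: 63,63,63,63,63,63,63,63,63,63,63,63,63,63,63,63,63,63,63,63,63,63,63,63,63,63,63,63,63,63,63,63
y: 66,66,66,66,66,66,66,66,66,66,66,66,66,66,66,66,66,66,66,66,66,66,66,66,66,66,66,66,66,66,66,66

steps = 16; useful = 480; efficiency = 480/512 = 15/16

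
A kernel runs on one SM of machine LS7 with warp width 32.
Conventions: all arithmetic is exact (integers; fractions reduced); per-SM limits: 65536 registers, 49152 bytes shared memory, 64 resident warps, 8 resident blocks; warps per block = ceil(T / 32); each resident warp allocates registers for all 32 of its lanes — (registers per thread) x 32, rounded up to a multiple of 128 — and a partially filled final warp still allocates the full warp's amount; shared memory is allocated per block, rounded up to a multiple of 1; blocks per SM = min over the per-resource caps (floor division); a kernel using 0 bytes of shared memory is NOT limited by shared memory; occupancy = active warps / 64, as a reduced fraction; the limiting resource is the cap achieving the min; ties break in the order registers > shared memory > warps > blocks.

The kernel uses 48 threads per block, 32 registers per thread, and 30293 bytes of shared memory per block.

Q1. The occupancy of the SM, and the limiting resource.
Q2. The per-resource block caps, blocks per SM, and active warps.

Answer: occupancy 1/32, limited by shared memory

registers: 32 blocks
shared memory: 1 block
warps: 32 blocks
blocks: 8 blocks

Answer: 1 block, 2 active warps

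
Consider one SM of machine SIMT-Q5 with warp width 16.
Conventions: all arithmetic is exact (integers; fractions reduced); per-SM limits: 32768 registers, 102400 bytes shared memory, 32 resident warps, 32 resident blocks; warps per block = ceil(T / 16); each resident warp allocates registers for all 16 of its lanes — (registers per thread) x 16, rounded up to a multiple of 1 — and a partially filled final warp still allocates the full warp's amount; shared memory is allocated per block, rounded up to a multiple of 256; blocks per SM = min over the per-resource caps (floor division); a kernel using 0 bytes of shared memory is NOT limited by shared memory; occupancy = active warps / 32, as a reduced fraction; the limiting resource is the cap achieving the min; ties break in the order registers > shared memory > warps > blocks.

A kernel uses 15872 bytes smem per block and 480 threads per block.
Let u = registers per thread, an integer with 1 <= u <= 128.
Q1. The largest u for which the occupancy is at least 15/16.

Answer: u = 68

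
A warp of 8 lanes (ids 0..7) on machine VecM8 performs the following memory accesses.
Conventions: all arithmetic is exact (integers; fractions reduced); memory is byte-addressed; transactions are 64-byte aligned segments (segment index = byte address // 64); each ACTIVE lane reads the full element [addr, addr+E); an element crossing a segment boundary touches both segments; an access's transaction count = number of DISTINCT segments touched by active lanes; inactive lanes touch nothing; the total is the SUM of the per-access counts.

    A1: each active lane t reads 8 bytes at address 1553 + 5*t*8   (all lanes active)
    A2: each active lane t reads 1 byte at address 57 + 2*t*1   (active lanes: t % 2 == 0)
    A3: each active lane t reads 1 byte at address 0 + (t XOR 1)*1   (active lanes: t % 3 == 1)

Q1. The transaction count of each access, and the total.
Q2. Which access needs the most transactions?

A1: 5 transactions
A2: 2 transactions
A3: 1 transaction

Answer: 5,2,1; total 8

Answer: A1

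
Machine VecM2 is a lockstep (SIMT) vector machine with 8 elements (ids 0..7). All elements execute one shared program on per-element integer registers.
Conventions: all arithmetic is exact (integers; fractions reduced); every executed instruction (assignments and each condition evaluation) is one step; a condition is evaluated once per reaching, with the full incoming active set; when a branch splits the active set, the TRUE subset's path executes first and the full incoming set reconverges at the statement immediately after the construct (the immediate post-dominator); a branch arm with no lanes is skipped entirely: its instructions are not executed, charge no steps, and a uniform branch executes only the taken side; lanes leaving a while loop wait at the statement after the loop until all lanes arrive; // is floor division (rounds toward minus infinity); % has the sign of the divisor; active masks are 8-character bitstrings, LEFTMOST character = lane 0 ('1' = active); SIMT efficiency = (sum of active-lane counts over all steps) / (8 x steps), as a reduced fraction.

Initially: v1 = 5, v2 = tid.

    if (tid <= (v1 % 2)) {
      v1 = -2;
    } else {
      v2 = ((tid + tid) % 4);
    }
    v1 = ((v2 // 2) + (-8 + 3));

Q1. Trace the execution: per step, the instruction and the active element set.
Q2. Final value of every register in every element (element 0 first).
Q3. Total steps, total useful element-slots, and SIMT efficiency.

step 0: eval (tid <= (v1 % 2))       11111111
step 1: v1 <- -2                     11000000
step 2: v2 <- ((tid + tid) % 4)      00111111
step 3: v1 <- ((v2 // 2) + (-8 + 3)) 11111111

Answer: 4 steps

v1: -5,-5,-5,-4,-5,-4,-5,-4
v2: 0,1,0,2,0,2,0,2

steps = 4; useful = 24; efficiency = 24/32 = 3/4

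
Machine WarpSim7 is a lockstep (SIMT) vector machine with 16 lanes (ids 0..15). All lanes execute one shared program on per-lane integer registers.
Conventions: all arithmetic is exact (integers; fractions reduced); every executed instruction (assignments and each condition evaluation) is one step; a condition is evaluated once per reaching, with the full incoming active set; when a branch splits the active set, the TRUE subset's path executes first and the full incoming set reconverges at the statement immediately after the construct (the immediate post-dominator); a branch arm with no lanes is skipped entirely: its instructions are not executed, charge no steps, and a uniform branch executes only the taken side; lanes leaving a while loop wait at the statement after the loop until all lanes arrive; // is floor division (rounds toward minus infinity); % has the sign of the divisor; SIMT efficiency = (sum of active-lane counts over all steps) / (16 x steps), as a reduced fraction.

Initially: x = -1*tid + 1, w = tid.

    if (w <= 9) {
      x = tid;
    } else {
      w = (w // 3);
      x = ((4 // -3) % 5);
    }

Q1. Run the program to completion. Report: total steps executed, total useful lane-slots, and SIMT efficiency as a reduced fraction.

Answer: 4 steps, 38 useful, 19/32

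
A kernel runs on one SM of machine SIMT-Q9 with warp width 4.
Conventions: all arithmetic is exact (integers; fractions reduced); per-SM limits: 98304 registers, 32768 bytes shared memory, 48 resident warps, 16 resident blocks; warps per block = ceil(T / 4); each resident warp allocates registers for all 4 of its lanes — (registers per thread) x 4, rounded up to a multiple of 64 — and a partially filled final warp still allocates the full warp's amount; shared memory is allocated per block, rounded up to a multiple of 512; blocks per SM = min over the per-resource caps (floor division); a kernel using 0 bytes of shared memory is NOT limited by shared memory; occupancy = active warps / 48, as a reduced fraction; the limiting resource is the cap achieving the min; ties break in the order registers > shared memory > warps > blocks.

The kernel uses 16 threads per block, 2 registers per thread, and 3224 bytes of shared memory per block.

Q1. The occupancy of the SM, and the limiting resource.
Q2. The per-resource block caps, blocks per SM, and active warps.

Answer: occupancy 3/4, limited by shared memory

registers: 384 blocks
shared memory: 9 blocks
warps: 12 blocks
blocks: 16 blocks

Answer: 9 blocks, 36 active warps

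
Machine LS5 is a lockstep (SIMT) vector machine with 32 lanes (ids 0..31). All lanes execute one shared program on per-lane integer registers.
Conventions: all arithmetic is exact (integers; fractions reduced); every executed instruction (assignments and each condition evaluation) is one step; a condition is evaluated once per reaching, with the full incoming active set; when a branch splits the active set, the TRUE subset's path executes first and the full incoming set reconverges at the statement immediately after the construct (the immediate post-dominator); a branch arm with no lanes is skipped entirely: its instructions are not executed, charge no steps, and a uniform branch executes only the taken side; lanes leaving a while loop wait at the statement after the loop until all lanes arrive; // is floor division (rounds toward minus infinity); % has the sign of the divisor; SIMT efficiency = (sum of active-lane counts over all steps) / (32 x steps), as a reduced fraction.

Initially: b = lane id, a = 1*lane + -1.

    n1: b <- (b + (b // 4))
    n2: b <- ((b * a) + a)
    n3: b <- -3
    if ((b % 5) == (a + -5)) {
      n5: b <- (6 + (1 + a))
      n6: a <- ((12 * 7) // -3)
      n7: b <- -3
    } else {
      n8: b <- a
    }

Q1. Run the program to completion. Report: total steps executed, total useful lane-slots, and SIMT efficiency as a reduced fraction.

Answer: 8 steps, 162 useful, 81/128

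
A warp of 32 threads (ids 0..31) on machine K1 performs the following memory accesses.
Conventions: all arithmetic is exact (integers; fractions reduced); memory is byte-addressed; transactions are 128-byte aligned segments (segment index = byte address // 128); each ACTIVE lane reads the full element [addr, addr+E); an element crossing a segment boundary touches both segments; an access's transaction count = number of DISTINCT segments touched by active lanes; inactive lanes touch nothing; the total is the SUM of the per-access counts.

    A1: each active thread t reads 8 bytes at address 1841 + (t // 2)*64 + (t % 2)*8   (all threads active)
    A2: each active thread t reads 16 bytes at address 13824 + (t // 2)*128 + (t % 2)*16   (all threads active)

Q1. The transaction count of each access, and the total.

A1: 9 transactions
A2: 16 transactions

Answer: 9,16; total 25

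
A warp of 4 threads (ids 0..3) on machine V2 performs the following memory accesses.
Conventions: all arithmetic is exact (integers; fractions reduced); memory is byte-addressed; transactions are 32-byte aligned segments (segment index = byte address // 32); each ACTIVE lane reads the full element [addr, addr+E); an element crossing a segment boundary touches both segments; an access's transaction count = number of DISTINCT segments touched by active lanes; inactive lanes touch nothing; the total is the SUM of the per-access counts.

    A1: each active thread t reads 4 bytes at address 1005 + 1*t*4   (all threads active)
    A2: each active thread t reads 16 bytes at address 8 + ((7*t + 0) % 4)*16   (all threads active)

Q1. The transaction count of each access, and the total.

A1: 1 transaction
A2: 3 transactions

Answer: 1,3; total 4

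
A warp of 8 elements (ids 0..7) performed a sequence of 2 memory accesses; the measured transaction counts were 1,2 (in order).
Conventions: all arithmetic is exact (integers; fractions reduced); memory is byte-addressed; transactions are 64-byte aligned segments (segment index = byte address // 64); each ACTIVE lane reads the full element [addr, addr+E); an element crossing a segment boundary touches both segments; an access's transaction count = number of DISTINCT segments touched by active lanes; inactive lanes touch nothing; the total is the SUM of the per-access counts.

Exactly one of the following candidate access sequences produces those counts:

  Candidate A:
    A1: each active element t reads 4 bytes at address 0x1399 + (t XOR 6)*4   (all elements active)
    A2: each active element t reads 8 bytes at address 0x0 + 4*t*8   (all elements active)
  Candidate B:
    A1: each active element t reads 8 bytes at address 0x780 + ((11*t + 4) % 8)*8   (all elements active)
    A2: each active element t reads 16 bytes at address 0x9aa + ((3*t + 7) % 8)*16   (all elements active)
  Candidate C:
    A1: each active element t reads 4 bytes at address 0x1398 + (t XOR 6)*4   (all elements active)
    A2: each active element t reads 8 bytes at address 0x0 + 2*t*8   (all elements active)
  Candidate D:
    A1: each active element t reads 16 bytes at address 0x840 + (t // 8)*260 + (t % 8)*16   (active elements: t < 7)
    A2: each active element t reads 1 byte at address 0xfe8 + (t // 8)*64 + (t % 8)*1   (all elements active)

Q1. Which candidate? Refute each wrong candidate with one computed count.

A: A2 gives 4 transactions, not 2
B: A2 gives 3 transactions, not 2
D: A1 gives 2 transactions, not 1
C: all counts match (1,2)

Answer: C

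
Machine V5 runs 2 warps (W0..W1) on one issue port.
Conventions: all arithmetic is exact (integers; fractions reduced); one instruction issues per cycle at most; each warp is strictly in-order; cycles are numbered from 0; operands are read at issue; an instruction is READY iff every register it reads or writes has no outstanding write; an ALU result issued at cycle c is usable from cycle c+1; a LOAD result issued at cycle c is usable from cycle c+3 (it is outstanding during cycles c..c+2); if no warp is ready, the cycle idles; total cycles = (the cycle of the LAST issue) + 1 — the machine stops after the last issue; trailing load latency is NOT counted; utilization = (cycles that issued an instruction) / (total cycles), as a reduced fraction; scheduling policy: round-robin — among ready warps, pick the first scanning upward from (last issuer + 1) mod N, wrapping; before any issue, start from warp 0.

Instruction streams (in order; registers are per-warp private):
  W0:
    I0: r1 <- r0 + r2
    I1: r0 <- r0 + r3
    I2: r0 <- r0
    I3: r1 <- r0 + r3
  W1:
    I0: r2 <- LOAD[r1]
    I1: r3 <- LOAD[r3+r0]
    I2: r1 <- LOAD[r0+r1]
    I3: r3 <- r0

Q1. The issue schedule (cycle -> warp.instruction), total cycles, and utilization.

cycle 0: W0.I0
cycle 1: W1.I0
cycle 2: W0.I1
cycle 3: W1.I1
cycle 4: W0.I2
cycle 5: W1.I2
cycle 6: W0.I3
cycle 7: W1.I3

Answer: 8 cycles, utilization 1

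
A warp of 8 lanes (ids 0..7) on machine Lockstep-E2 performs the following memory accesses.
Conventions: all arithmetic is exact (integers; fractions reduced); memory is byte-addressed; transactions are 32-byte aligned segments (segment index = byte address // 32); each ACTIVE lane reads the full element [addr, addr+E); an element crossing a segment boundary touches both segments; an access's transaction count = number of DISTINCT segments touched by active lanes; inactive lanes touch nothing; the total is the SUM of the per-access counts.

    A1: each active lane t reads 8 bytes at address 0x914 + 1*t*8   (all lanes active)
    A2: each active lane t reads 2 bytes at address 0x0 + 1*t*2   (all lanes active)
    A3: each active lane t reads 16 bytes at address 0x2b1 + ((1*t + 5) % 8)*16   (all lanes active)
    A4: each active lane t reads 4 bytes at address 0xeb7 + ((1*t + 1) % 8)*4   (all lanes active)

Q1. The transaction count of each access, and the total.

A1: 3 transactions
A2: 1 transaction
A3: 5 transactions
A4: 2 transactions

Answer: 3,1,5,2; total 11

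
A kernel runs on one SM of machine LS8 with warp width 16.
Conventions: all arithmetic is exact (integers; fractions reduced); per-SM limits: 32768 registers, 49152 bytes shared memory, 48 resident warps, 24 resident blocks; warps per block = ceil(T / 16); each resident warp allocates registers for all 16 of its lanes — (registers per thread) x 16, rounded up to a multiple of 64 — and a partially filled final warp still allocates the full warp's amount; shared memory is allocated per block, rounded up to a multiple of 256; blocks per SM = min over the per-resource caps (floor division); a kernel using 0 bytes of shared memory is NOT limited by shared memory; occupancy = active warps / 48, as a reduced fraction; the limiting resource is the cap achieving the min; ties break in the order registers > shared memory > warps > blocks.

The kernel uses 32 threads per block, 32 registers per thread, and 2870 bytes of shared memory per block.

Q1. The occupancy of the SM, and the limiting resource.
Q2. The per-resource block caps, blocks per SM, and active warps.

Answer: occupancy 2/3, limited by shared memory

registers: 32 blocks
shared memory: 16 blocks
warps: 24 blocks
blocks: 24 blocks

Answer: 16 blocks, 32 active warps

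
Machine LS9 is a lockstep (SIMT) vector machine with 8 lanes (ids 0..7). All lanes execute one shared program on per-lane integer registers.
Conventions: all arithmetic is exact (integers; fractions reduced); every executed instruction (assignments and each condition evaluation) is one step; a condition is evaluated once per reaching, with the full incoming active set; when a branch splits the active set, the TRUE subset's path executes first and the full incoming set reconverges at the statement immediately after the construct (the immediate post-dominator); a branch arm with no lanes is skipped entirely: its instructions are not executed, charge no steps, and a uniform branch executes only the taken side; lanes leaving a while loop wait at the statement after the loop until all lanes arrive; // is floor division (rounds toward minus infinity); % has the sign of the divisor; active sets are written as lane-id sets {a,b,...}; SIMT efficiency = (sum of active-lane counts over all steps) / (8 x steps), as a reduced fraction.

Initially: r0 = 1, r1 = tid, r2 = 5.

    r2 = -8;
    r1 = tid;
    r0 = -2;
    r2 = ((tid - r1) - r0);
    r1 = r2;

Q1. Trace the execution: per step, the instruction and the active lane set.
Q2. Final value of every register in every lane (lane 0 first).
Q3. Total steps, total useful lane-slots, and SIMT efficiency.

step 0: r2 <- -8                     {0,1,2,3,4,5,6,7}
step 1: r1 <- tid                    {0,1,2,3,4,5,6,7}
step 2: r0 <- -2                     {0,1,2,3,4,5,6,7}
step 3: r2 <- ((tid - r1) - r0)      {0,1,2,3,4,5,6,7}
step 4: r1 <- r2                     {0,1,2,3,4,5,6,7}

Answer: 5 steps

r0: -2,-2,-2,-2,-2,-2,-2,-2
r1: 2,2,2,2,2,2,2,2
r2: 2,2,2,2,2,2,2,2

steps = 5; useful = 40; efficiency = 40/40 = 1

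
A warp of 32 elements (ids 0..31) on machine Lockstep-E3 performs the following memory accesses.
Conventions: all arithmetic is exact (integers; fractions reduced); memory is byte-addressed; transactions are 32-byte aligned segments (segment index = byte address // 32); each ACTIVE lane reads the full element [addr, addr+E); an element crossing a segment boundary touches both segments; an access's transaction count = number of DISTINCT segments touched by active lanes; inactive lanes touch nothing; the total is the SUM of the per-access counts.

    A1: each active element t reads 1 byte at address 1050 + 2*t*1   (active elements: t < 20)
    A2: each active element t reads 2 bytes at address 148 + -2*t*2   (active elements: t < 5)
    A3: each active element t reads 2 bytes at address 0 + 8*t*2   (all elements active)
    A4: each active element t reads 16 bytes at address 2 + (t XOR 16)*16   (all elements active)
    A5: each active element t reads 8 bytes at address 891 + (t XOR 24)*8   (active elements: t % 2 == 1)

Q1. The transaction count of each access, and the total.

A1: 3 transactions
A2: 1 transaction
A3: 16 transactions
A4: 17 transactions
A5: 8 transactions

Answer: 3,1,16,17,8; total 45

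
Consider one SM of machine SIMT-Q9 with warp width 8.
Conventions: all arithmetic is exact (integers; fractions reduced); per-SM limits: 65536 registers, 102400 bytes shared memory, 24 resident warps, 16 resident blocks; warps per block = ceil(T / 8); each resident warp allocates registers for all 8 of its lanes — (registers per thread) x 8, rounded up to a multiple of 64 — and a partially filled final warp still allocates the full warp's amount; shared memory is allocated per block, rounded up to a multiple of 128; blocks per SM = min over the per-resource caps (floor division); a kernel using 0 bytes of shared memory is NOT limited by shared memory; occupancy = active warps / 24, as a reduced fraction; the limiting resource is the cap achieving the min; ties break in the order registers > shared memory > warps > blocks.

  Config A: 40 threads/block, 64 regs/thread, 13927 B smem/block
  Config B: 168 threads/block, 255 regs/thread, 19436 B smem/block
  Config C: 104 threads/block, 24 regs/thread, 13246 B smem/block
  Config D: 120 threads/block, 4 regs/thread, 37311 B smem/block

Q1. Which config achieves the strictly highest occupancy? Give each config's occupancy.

occupancies: A 5/6, B 7/8, C 13/24, D 5/8

Answer: B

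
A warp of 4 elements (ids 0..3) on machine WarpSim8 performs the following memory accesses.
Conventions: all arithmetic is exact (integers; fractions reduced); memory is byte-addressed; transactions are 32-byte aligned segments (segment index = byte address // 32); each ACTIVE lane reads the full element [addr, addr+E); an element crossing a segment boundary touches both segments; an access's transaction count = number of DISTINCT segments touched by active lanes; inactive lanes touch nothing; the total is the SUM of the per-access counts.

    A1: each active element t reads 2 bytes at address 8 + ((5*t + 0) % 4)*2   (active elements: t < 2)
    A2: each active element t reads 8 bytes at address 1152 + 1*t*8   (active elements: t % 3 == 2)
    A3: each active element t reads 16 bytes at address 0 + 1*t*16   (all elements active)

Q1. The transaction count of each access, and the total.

A1: 1 transaction
A2: 1 transaction
A3: 2 transactions

Answer: 1,1,2; total 4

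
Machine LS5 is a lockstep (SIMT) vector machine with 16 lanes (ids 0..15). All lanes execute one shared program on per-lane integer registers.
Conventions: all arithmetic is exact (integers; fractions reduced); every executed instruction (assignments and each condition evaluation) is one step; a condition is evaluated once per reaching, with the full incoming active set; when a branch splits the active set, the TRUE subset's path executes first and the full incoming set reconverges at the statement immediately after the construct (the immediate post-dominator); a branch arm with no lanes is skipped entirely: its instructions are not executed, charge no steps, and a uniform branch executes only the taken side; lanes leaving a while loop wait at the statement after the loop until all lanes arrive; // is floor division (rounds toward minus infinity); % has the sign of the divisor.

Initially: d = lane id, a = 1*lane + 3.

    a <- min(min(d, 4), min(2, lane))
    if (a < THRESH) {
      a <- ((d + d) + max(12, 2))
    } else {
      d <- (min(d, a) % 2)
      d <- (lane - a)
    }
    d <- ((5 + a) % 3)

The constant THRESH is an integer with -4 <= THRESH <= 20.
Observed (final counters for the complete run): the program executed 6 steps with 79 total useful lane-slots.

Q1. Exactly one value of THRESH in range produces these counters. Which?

Answer: THRESH = 1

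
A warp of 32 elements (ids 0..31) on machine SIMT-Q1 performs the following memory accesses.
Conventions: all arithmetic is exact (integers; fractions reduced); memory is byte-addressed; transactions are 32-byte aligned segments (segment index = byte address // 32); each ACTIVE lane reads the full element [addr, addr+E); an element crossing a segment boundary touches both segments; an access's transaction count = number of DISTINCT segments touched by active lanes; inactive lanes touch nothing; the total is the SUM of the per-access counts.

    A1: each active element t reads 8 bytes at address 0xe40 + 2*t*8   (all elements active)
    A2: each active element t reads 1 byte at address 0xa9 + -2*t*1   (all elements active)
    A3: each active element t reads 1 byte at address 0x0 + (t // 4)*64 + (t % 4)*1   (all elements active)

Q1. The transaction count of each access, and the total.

A1: 16 transactions
A2: 3 transactions
A3: 8 transactions

Answer: 16,3,8; total 27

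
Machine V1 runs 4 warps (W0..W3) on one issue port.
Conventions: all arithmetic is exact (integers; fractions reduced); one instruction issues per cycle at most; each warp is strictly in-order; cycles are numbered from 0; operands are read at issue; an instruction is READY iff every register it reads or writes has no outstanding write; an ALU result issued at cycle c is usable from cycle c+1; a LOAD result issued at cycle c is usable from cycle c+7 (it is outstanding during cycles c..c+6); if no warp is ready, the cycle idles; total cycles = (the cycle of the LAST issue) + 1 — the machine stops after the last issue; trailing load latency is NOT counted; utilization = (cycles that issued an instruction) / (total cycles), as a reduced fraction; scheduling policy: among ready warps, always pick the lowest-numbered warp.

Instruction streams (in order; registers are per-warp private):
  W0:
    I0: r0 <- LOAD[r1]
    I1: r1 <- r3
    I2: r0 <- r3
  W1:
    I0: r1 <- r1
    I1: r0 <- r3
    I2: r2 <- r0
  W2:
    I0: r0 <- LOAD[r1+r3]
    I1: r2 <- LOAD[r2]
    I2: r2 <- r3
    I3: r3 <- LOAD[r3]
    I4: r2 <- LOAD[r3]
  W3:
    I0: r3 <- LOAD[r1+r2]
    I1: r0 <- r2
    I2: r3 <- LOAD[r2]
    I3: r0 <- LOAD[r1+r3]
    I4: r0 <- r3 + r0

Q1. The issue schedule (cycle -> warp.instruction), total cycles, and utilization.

cycle 0: W0.I0
cycle 1: W0.I1
cycle 2: W1.I0
cycle 3: W1.I1
cycle 4: W1.I2
cycle 5: W2.I0
cycle 6: W2.I1
cycle 7: W0.I2
cycle 8: W3.I0
cycle 9: W3.I1
cycle 10: idle
cycle 11: idle
cycle 12: idle
cycle 13: W2.I2
cycle 14: W2.I3
cycle 15: W3.I2
cycle 16: idle
cycle 17: idle
cycle 18: idle
cycle 19: idle
cycle 20: idle
cycle 21: W2.I4
cycle 22: W3.I3
cycle 23: idle
cycle 24: idle
cycle 25: idle
cycle 26: idle
cycle 27: idle
cycle 28: idle
cycle 29: W3.I4

Answer: 30 cycles, utilization 8/15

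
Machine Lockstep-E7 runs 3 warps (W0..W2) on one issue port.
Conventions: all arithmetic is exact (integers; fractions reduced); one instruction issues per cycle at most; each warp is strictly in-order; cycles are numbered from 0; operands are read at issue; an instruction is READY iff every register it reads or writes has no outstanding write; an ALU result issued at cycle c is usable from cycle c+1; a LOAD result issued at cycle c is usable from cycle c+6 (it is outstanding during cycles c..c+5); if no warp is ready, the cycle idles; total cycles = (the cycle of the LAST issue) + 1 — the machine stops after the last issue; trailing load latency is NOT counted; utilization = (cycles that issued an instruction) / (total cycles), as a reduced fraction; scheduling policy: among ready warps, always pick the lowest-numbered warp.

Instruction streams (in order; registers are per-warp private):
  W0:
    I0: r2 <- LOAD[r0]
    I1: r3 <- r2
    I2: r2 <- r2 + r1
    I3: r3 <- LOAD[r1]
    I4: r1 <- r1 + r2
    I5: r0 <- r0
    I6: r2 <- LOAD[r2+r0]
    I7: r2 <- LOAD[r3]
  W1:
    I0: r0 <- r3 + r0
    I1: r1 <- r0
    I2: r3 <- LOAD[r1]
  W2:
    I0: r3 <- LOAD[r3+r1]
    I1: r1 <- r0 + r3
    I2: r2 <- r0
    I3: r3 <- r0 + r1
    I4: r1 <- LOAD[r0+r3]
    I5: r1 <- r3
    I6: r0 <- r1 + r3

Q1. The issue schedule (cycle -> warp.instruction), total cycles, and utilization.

cycle 0: W0.I0
cycle 1: W1.I0
cycle 2: W1.I1
cycle 3: W1.I2
cycle 4: W2.I0
cycle 5: idle
cycle 6: W0.I1
cycle 7: W0.I2
cycle 8: W0.I3
cycle 9: W0.I4
cycle 10: W0.I5
cycle 11: W0.I6
cycle 12: W2.I1
cycle 13: W2.I2
cycle 14: W2.I3
cycle 15: W2.I4
cycle 16: idle
cycle 17: W0.I7
cycle 18: idle
cycle 19: idle
cycle 20: idle
cycle 21: W2.I5
cycle 22: W2.I6

Answer: 23 cycles, utilization 18/23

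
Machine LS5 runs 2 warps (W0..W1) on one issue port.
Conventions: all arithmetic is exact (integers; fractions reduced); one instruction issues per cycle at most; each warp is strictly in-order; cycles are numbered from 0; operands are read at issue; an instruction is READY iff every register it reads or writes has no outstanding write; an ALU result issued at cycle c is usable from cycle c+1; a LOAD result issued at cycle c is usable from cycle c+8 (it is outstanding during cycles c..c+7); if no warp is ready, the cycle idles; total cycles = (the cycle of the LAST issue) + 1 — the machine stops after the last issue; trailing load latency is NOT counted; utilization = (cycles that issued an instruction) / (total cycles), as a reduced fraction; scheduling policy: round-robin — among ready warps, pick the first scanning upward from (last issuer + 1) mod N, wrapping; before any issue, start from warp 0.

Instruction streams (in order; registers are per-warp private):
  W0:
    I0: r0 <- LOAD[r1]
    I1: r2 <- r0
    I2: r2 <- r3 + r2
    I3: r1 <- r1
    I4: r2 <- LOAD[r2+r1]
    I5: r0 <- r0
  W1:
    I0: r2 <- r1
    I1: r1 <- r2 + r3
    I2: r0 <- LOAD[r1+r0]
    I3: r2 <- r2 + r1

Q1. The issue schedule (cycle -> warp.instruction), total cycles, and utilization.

cycle 0: W0.I0
cycle 1: W1.I0
cycle 2: W1.I1
cycle 3: W1.I2
cycle 4: W1.I3
cycle 5: idle
cycle 6: idle
cycle 7: idle
cycle 8: W0.I1
cycle 9: W0.I2
cycle 10: W0.I3
cycle 11: W0.I4
cycle 12: W0.I5

Answer: 13 cycles, utilization 10/13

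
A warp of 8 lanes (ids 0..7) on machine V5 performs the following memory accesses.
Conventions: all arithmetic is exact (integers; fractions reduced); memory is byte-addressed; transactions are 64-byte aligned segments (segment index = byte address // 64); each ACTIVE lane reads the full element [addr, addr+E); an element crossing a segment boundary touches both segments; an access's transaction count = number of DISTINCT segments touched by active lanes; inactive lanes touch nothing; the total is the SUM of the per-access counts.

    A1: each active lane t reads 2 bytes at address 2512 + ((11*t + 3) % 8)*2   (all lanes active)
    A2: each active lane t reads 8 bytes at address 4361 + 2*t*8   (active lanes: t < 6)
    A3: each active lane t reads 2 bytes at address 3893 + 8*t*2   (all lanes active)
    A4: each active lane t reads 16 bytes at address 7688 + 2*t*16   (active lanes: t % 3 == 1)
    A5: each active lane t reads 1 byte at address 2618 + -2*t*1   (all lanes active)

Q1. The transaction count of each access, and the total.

A1: 1 transaction
A2: 2 transactions
A3: 3 transactions
A4: 3 transactions
A5: 1 transaction

Answer: 1,2,3,3,1; total 10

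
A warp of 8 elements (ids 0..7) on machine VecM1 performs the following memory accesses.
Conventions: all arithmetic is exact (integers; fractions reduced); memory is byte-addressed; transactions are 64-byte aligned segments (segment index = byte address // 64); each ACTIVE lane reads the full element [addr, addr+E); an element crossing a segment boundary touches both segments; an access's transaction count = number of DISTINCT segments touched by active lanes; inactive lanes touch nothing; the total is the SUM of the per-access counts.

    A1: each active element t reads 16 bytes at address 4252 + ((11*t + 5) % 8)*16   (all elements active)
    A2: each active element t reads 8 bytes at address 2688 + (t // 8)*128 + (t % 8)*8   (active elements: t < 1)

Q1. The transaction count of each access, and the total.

A1: 3 transactions
A2: 1 transaction

Answer: 3,1; total 4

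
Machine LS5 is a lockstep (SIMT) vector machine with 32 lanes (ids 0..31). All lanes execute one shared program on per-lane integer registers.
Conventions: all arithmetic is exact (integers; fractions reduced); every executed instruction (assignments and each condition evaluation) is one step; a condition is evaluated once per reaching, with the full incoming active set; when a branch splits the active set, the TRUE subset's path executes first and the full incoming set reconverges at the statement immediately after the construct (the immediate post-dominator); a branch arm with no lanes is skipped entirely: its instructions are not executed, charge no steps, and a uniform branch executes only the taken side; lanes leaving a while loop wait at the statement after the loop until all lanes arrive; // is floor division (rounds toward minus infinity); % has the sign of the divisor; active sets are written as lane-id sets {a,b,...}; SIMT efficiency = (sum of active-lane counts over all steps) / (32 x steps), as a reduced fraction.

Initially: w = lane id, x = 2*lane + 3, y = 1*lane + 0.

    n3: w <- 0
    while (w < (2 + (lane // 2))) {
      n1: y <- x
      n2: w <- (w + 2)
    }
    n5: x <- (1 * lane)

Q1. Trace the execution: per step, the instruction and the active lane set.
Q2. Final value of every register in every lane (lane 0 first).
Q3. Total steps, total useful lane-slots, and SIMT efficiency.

step 0: w <- 0                       {0,1,2,3,4,5,6,7,8,9,10,11,12,13,14,15,16,17,18,19,20,21,22,23,24,25,26,27,28,29,30,31}
step 1: eval (w < (2 + (lane // 2))) {0,1,2,3,4,5,6,7,8,9,10,11,12,13,14,15,16,17,18,19,20,21,22,23,24,25,26,27,28,29,30,31}
step 2: y <- x                       {0,1,2,3,4,5,6,7,8,9,10,11,12,13,14,15,16,17,18,19,20,21,22,23,24,25,26,27,28,29,30,31}
step 3: w <- (w + 2)                 {0,1,2,3,4,5,6,7,8,9,10,11,12,13,14,15,16,17,18,19,20,21,22,23,24,25,26,27,28,29,30,31}
step 4: eval (w < (2 + (lane // 2))) {0,1,2,3,4,5,6,7,8,9,10,11,12,13,14,15,16,17,18,19,20,21,22,23,24,25,26,27,28,29,30,31}
step 5: y <- x                       {2,3,4,5,6,7,8,9,10,11,12,13,14,15,16,17,18,19,20,21,22,23,24,25,26,27,28,29,30,31}
step 6: w <- (w + 2)                 {2,3,4,5,6,7,8,9,10,11,12,13,14,15,16,17,18,19,20,21,22,23,24,25,26,27,28,29,30,31}
step 7: eval (w < (2 + (lane // 2))) {2,3,4,5,6,7,8,9,10,11,12,13,14,15,16,17,18,19,20,21,22,23,24,25,26,27,28,29,30,31}
step 8: y <- x                       {6,7,8,9,10,11,12,13,14,15,16,17,18,19,20,21,22,23,24,25,26,27,28,29,30,31}
step 9: w <- (w + 2)                 {6,7,8,9,10,11,12,13,14,15,16,17,18,19,20,21,22,23,24,25,26,27,28,29,30,31}
step 10: eval (w < (2 + (lane // 2))) {6,7,8,9,10,11,12,13,14,15,16,17,18,19,20,21,22,23,24,25,26,27,28,29,30,31}
step 11: y <- x                       {10,11,12,13,14,15,16,17,18,19,20,21,22,23,24,25,26,27,28,29,30,31}
step 12: w <- (w + 2)                 {10,11,12,13,14,15,16,17,18,19,20,21,22,23,24,25,26,27,28,29,30,31}
step 13: eval (w < (2 + (lane // 2))) {10,11,12,13,14,15,16,17,18,19,20,21,22,23,24,25,26,27,28,29,30,31}
step 14: y <- x                       {14,15,16,17,18,19,20,21,22,23,24,25,26,27,28,29,30,31}
step 15: w <- (w + 2)                 {14,15,16,17,18,19,20,21,22,23,24,25,26,27,28,29,30,31}
step 16: eval (w < (2 + (lane // 2))) {14,15,16,17,18,19,20,21,22,23,24,25,26,27,28,29,30,31}
step 17: y <- x                       {18,19,20,21,22,23,24,25,26,27,28,29,30,31}
step 18: w <- (w + 2)                 {18,19,20,21,22,23,24,25,26,27,28,29,30,31}
step 19: eval (w < (2 + (lane // 2))) {18,19,20,21,22,23,24,25,26,27,28,29,30,31}
step 20: y <- x                       {22,23,24,25,26,27,28,29,30,31}
step 21: w <- (w + 2)                 {22,23,24,25,26,27,28,29,30,31}
step 22: eval (w < (2 + (lane // 2))) {22,23,24,25,26,27,28,29,30,31}
step 23: y <- x                       {26,27,28,29,30,31}
step 24: w <- (w + 2)                 {26,27,28,29,30,31}
step 25: eval (w < (2 + (lane // 2))) {26,27,28,29,30,31}
step 26: y <- x                       {30,31}
step 27: w <- (w + 2)                 {30,31}
step 28: eval (w < (2 + (lane // 2))) {30,31}
step 29: x <- (1 * lane)              {0,1,2,3,4,5,6,7,8,9,10,11,12,13,14,15,16,17,18,19,20,21,22,23,24,25,26,27,28,29,30,31}

Answer: 30 steps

w: 2,2,4,4,4,4,6,6,6,6,8,8,8,8,10,10,10,10,12,12,12,12,14,14,14,14,16,16,16,16,18,18
x: 0,1,2,3,4,5,6,7,8,9,10,11,12,13,14,15,16,17,18,19,20,21,22,23,24,25,26,27,28,29,30,31
y: 3,5,7,9,11,13,15,17,19,21,23,25,27,29,31,33,35,37,39,41,43,45,47,49,51,53,55,57,59,61,63,65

steps = 30; useful = 576; efficiency = 576/960 = 3/5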